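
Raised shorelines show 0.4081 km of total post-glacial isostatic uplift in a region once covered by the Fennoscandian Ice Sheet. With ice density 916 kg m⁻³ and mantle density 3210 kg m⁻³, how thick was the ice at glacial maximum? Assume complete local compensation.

1.43 km

u = t ρ_ice/ρ_m → t = u ρ_m/ρ_ice = 0.4081 km × 3210/916 = 1.43 km.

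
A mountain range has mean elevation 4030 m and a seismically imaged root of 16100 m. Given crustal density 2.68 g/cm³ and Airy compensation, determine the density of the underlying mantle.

Airy balance: ρ_c h = (ρ_m − ρ_c) r → ρ_m = ρ_c (1 + h/r).
ρ_m = 2.68 × (1 + 4030 m/16100 m) = 3.35 g/cm³.

3.35 g/cm³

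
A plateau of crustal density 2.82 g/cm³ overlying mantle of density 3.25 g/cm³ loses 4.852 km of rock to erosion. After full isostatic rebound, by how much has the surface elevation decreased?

Rebound u = e ρ_c/ρ_m = 4.852 km × 2.82/3.25 = 4.21 km.
Net surface drop = e − u = 4.852 km − 4.21 km = e (ρ_m − ρ_c)/ρ_m = 0.642 km.

0.642 km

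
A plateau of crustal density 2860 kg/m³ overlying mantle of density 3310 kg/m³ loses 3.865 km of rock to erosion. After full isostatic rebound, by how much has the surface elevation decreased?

0.525 km

Rebound u = e ρ_c/ρ_m = 3.865 km × 2860/3310 = 3.34 km.
Net surface drop = e − u = 3.865 km − 3.34 km = e (ρ_m − ρ_c)/ρ_m = 0.525 km.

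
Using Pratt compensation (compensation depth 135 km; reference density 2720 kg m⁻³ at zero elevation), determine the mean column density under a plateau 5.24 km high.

Pratt balance: ρ_ref D = ρ (D + h).
ρ = ρ_ref D/(D + h) = 2720 × 135 km/(135 km + 5.24 km) = 2620 kg m⁻³.

2620 kg m⁻³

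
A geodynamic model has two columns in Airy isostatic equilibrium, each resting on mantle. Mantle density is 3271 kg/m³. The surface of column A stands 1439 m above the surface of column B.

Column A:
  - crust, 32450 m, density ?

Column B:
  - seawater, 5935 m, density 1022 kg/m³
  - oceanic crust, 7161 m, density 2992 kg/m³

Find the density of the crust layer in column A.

Take the compensation level at the base of the deeper column (depth z_c below the surface of column A) and equate Σ ρ_i t_i down to z_c; mantle fills any gap and the z_c terms cancel.
Column A: 32450×ρ + (z_c − 32450)×3271
Column B: 1439×0 + 5935×1022 + 7161×2992 + (z_c − 1439 − 13096)×3271
The z_c×3271 term appears on both sides and cancels. Collect the known terms of each column as K = Σ(ρt)_known − 3271 × (depth of known layers): K_A = 0 − 3271×32450 = −106143950; K_B = 27491282 − 3271×(1439 + 13096) = −20052703.
Balance: K_A + 32450×ρ = K_B, so ρ = (K_B − K_A)/32450 = 86091200/32450 = 2650 kg/m³.

2650 kg/m³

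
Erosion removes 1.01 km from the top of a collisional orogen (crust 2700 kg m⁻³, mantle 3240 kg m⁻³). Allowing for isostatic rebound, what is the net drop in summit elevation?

0.168 km

Rebound u = e ρ_c/ρ_m = 1.01 km × 2700/3240 = 0.8417 km.
Net surface drop = e − u = 1.01 km − 0.8417 km = e (ρ_m − ρ_c)/ρ_m = 0.168 km.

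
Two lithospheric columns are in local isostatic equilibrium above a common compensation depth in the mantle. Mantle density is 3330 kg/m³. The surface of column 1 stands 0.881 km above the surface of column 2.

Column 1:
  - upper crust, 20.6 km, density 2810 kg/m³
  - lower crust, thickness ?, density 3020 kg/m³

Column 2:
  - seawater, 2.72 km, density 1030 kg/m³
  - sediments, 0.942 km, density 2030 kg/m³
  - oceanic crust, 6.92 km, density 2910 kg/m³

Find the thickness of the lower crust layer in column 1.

8.42 km

Take the compensation level at the base of the deeper column (depth z_c below the surface of column 1) and equate Σ ρ_i t_i down to z_c; mantle fills any gap and the z_c terms cancel.
Column 1: 20.6×2810 + x×3020 + (z_c − 20.6 − x)×3330
Column 2: 0.881×0 + 2.72×1030 + 0.942×2030 + 6.92×2910 + (z_c − 0.881 − 10.582)×3330
The z_c×3330 term appears on both sides and cancels. Collect the known terms of each column as K = Σ(ρt)_known − 3330 × (depth of known layers): K_1 = 57886 − 3330×20.6 = −10712; K_2 = 24851.06 − 3330×(0.881 + 10.582) = −13320.73.
Balance: K_1 − x×(3330 − 3020) = K_2, so x = (K_1 − K_2)/(3330 − 3020) = 2608.73/310 = 8.42 km.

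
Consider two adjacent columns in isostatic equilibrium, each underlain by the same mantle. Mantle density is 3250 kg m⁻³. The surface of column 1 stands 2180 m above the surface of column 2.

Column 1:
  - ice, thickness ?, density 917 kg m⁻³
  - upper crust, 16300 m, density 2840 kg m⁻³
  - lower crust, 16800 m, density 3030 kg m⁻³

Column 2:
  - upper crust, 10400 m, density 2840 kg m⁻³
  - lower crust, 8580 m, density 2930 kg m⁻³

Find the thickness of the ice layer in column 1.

1590 m

Take the compensation level at the base of the deeper column (depth z_c below the surface of column 1) and equate Σ ρ_i t_i down to z_c; mantle fills any gap and the z_c terms cancel.
Column 1: x×917 + 16300×2840 + 16800×3030 + (z_c − 33100 − x)×3250
Column 2: 2180×0 + 10400×2840 + 8580×2930 + (z_c − 2180 − 18980)×3250
The z_c×3250 term appears on both sides and cancels. Collect the known terms of each column as K = Σ(ρt)_known − 3250 × (depth of known layers): K_1 = 97196000 − 3250×33100 = −10379000; K_2 = 54675400 − 3250×(2180 + 18980) = −14094600.
Balance: K_1 − x×(3250 − 917) = K_2, so x = (K_1 − K_2)/(3250 − 917) = 3715600/2333 = 1590 m.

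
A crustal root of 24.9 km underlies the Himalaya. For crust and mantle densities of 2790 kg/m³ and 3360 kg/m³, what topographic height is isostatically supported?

5.09 km

Isostatic balance requires: ρ_c h = (ρ_m − ρ_c) r.
h = r (ρ_m − ρ_c) / ρ_c = 24.9 km × (3360 − 2790) / 2790 = 5.09 km.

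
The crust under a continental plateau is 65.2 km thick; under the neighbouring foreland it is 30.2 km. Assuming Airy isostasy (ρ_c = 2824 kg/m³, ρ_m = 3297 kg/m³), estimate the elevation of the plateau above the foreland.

5.02 km

Excess crust Δ = 65.2 km − 30.2 km = 35 km, split between elevation h and root r with h + r = Δ.
Airy balance ρ_c h = (ρ_m − ρ_c) r gives r = h ρ_c/(ρ_m − ρ_c), so h (1 + ρ_c/(ρ_m − ρ_c)) = Δ, i.e. h = Δ (ρ_m − ρ_c)/ρ_m.
h = 35 km × 473/3297 = 5.02 km.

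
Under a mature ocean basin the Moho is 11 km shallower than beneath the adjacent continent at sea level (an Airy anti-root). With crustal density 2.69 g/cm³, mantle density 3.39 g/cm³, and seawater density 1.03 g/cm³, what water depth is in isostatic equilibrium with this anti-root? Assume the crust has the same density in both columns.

4.64 km

Replacing a thickness d of crust by seawater at the top must be balanced by replacing crust with mantle at the base: d (ρ_c − ρ_w) = a (ρ_m − ρ_c).
d = a (ρ_m − ρ_c)/(ρ_c − ρ_w) = 11 km × 0.7/1.66 = 4.64 km.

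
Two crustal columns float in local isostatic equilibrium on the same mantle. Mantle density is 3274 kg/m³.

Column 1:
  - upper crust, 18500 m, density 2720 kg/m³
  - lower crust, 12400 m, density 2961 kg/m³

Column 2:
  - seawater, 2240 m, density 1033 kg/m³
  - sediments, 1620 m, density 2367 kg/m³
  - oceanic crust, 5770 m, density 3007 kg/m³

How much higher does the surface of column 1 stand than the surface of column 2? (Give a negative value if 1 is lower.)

For any compensation level in the mantle, the mantle terms cancel and isostasy reduces to e = (Σt_1 − Σt_2) − (Σ(ρt)_1 − Σ(ρt)_2) / ρ_m.
Σt_1 = 30900 m; Σt_2 = 9630 m; Σ(ρt)_1 = 87036400; Σ(ρt)_2 = 23498850 (in m·kg/m³).
e = (30900 − 9630) − (87036400 − 23498850) / 3274 = 1860 m.

1860 m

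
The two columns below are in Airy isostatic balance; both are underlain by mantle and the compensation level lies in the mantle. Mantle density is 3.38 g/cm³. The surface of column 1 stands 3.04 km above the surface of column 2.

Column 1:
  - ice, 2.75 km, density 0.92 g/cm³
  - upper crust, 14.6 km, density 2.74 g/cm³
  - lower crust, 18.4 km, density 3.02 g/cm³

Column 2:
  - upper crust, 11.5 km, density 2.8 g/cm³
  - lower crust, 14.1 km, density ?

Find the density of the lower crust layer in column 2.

Take the compensation level at the base of the deeper column (depth z_c below the surface of column 1) and equate Σ ρ_i t_i down to z_c; mantle fills any gap and the z_c terms cancel.
Column 1: 2.75×0.92 + 14.6×2.74 + 18.4×3.02 + (z_c − 35.75)×3.38
Column 2: 3.04×0 + 11.5×2.8 + 14.1×ρ + (z_c − 3.04 − 25.6)×3.38
The z_c×3.38 term appears on both sides and cancels. Collect the known terms of each column as K = Σ(ρt)_known − 3.38 × (depth of known layers): K_1 = 98.102 − 3.38×35.75 = −22.733; K_2 = 32.2 − 3.38×(3.04 + 25.6) = −64.6032.
Balance: K_1 = K_2 + 14.1×ρ, so ρ = (K_1 − K_2)/14.1 = 41.8702/14.1 = 2.97 g/cm³.

2.97 g/cm³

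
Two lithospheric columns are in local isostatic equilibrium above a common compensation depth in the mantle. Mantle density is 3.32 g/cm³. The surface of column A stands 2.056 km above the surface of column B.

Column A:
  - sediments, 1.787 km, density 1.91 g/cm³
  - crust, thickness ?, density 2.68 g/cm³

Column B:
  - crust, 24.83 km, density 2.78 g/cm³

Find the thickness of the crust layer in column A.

27.7 km

Take the compensation level at the base of the deeper column (depth z_c below the surface of column A) and equate Σ ρ_i t_i down to z_c; mantle fills any gap and the z_c terms cancel.
Column A: 1.787×1.91 + x×2.68 + (z_c − 1.787 − x)×3.32
Column B: 2.056×0 + 24.83×2.78 + (z_c − 2.056 − 24.83)×3.32
The z_c×3.32 term appears on both sides and cancels. Collect the known terms of each column as K = Σ(ρt)_known − 3.32 × (depth of known layers): K_A = 3.41317 − 3.32×1.787 = −2.51967; K_B = 69.0274 − 3.32×(2.056 + 24.83) = −20.23412.
Balance: K_A − x×(3.32 − 2.68) = K_B, so x = (K_A − K_B)/(3.32 − 2.68) = 17.7144/0.64 = 27.7 km.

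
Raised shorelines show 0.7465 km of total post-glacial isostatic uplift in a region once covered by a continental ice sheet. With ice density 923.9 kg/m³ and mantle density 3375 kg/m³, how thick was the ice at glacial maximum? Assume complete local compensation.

u = t ρ_ice/ρ_m → t = u ρ_m/ρ_ice = 0.7465 km × 3375/923.9 = 2.73 km.

2.73 km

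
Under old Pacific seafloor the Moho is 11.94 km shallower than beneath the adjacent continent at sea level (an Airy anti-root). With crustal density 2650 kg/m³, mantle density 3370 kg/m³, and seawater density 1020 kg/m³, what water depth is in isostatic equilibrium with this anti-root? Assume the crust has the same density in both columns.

5.27 km

Replacing a thickness d of crust by seawater at the top must be balanced by replacing crust with mantle at the base: d (ρ_c − ρ_w) = a (ρ_m − ρ_c).
d = a (ρ_m − ρ_c)/(ρ_c − ρ_w) = 11.94 km × 720/1630 = 5.27 km.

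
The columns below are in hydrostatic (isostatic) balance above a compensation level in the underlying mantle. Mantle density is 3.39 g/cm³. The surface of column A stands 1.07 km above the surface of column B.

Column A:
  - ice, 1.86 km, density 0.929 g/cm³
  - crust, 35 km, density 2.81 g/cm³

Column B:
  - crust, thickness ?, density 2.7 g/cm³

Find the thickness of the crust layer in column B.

Take the compensation level at the base of the deeper column (depth z_c below the surface of column A) and equate Σ ρ_i t_i down to z_c; mantle fills any gap and the z_c terms cancel.
Column A: 1.86×0.929 + 35×2.81 + (z_c − 36.86)×3.39
Column B: 1.07×0 + x×2.7 + (z_c − 1.07 − 0 − x)×3.39
The z_c×3.39 term appears on both sides and cancels. Collect the known terms of each column as K = Σ(ρt)_known − 3.39 × (depth of known layers): K_A = 100.07794 − 3.39×36.86 = −24.87746; K_B = 0 − 3.39×(1.07 + 0) = −3.6273.
Balance: K_A = K_B − x×(3.39 − 2.7), so x = (K_B − K_A)/(3.39 − 2.7) = 21.2502/0.69 = 30.8 km.

30.8 km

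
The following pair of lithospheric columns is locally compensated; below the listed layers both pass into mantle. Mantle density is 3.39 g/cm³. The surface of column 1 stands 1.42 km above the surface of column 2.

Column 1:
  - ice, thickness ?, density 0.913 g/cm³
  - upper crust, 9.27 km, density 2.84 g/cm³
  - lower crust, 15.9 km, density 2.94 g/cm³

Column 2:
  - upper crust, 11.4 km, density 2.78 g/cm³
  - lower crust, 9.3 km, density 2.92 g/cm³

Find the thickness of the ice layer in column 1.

1.57 km

Take the compensation level at the base of the deeper column (depth z_c below the surface of column 1) and equate Σ ρ_i t_i down to z_c; mantle fills any gap and the z_c terms cancel.
Column 1: x×0.913 + 9.27×2.84 + 15.9×2.94 + (z_c − 25.17 − x)×3.39
Column 2: 1.42×0 + 11.4×2.78 + 9.3×2.92 + (z_c − 1.42 − 20.7)×3.39
The z_c×3.39 term appears on both sides and cancels. Collect the known terms of each column as K = Σ(ρt)_known − 3.39 × (depth of known layers): K_1 = 73.0728 − 3.39×25.17 = −12.2535; K_2 = 58.848 − 3.39×(1.42 + 20.7) = −16.1388.
Balance: K_1 − x×(3.39 − 0.913) = K_2, so x = (K_1 − K_2)/(3.39 − 0.913) = 3.8853/2.477 = 1.57 km.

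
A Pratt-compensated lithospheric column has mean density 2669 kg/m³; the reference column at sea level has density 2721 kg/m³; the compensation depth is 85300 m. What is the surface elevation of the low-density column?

1660 m

ρ_ref D = ρ (D + h) → h = D (ρ_ref − ρ)/ρ.
h = 85300 m × (2721 − 2669)/2669 = 1660 m.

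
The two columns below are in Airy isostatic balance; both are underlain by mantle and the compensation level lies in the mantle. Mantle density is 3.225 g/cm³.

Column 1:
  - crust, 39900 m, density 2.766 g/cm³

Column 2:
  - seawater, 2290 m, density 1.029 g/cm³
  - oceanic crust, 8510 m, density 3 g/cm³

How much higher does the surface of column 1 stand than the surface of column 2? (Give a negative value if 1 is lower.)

For any compensation level in the mantle, the mantle terms cancel and isostasy reduces to e = (Σt_1 − Σt_2) − (Σ(ρt)_1 − Σ(ρt)_2) / ρ_m.
Σt_1 = 39900 m; Σt_2 = 10800 m; Σ(ρt)_1 = 110363.4; Σ(ρt)_2 = 27886.41 (in m·g/cm³).
e = (39900 − 10800) − (110363.4 − 27886.41) / 3.225 = 3530 m.

3530 m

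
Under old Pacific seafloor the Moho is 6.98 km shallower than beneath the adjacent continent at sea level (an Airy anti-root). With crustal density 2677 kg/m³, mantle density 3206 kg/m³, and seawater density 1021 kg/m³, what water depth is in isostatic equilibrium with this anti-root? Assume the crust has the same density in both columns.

2.23 km

Replacing a thickness d of crust by seawater at the top must be balanced by replacing crust with mantle at the base: d (ρ_c − ρ_w) = a (ρ_m − ρ_c).
d = a (ρ_m − ρ_c)/(ρ_c − ρ_w) = 6.98 km × 529/1656 = 2.23 km.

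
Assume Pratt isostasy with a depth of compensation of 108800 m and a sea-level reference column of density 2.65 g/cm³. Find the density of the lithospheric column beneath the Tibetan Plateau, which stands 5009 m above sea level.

2.53 g/cm³

Pratt balance: ρ_ref D = ρ (D + h).
ρ = ρ_ref D/(D + h) = 2.65 × 108800 m/(108800 m + 5009 m) = 2.53 g/cm³.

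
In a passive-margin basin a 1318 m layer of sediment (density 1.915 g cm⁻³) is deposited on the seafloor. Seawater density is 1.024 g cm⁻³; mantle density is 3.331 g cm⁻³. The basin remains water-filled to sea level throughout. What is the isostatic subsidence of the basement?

509 m

Submarine loading: the sediment displaces seawater, and the subsidence is in turn flooded, so s (ρ_m − ρ_w) = t (ρ_sed − ρ_w).
s = 1318 m × (1.915 − 1.024) / (3.331 − 1.024) = 509 m.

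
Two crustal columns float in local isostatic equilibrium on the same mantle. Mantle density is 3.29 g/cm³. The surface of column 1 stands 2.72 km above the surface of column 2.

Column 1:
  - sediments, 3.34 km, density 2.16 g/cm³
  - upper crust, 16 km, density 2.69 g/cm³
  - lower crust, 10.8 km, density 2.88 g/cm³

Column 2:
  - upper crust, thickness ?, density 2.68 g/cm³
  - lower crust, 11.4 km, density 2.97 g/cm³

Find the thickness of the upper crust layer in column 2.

Take the compensation level at the base of the deeper column (depth z_c below the surface of column 1) and equate Σ ρ_i t_i down to z_c; mantle fills any gap and the z_c terms cancel.
Column 1: 3.34×2.16 + 16×2.69 + 10.8×2.88 + (z_c − 30.14)×3.29
Column 2: 2.72×0 + x×2.68 + 11.4×2.97 + (z_c − 2.72 − 11.4 − x)×3.29
The z_c×3.29 term appears on both sides and cancels. Collect the known terms of each column as K = Σ(ρt)_known − 3.29 × (depth of known layers): K_1 = 81.3584 − 3.29×30.14 = −17.8022; K_2 = 33.858 − 3.29×(2.72 + 11.4) = −12.5968.
Balance: K_1 = K_2 − x×(3.29 − 2.68), so x = (K_2 − K_1)/(3.29 − 2.68) = 5.2054/0.61 = 8.53 km.

8.53 km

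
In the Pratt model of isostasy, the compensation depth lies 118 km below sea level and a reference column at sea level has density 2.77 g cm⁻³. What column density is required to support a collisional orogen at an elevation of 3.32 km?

Pratt balance: ρ_ref D = ρ (D + h).
ρ = ρ_ref D/(D + h) = 2.77 × 118 km/(118 km + 3.32 km) = 2.69 g cm⁻³.

2.69 g cm⁻³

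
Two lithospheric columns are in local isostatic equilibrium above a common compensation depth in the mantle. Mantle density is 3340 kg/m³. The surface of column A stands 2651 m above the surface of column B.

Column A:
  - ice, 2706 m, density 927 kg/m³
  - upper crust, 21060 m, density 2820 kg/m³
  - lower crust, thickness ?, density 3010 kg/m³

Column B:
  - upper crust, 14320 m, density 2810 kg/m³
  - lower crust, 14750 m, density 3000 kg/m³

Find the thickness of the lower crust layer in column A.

Take the compensation level at the base of the deeper column (depth z_c below the surface of column A) and equate Σ ρ_i t_i down to z_c; mantle fills any gap and the z_c terms cancel.
Column A: 2706×927 + 21060×2820 + x×3010 + (z_c − 23766 − x)×3340
Column B: 2651×0 + 14320×2810 + 14750×3000 + (z_c − 2651 − 29070)×3340
The z_c×3340 term appears on both sides and cancels. Collect the known terms of each column as K = Σ(ρt)_known − 3340 × (depth of known layers): K_A = 61897662 − 3340×23766 = −17480778; K_B = 84489200 − 3340×(2651 + 29070) = −21458940.
Balance: K_A − x×(3340 − 3010) = K_B, so x = (K_A − K_B)/(3340 − 3010) = 3978160/330 = 12100 m.

12100 m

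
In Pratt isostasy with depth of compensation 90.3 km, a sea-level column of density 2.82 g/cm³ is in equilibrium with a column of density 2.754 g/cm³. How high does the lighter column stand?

2.16 km

ρ_ref D = ρ (D + h) → h = D (ρ_ref − ρ)/ρ.
h = 90.3 km × (2.82 − 2.754)/2.754 = 2.16 km.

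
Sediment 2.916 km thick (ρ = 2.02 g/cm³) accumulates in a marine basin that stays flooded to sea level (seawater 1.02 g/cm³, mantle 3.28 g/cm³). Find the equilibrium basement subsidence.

1.29 km

Submarine loading: the sediment displaces seawater, and the subsidence is in turn flooded, so s (ρ_m − ρ_w) = t (ρ_sed − ρ_w).
s = 2.916 km × (2.02 − 1.02) / (3.28 − 1.02) = 1.29 km.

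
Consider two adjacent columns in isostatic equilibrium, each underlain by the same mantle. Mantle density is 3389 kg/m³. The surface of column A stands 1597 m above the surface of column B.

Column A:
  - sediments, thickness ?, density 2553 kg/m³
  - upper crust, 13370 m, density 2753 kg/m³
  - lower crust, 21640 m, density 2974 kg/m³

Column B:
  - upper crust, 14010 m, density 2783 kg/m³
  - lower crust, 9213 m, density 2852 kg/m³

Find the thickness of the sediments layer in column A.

1630 m

Take the compensation level at the base of the deeper column (depth z_c below the surface of column A) and equate Σ ρ_i t_i down to z_c; mantle fills any gap and the z_c terms cancel.
Column A: x×2553 + 13370×2753 + 21640×2974 + (z_c − 35010 − x)×3389
Column B: 1597×0 + 14010×2783 + 9213×2852 + (z_c − 1597 − 23223)×3389
The z_c×3389 term appears on both sides and cancels. Collect the known terms of each column as K = Σ(ρt)_known − 3389 × (depth of known layers): K_A = 101164970 − 3389×35010 = −17483920; K_B = 65265306 − 3389×(1597 + 23223) = −18849674.
Balance: K_A − x×(3389 − 2553) = K_B, so x = (K_A − K_B)/(3389 − 2553) = 1365750/836 = 1630 m.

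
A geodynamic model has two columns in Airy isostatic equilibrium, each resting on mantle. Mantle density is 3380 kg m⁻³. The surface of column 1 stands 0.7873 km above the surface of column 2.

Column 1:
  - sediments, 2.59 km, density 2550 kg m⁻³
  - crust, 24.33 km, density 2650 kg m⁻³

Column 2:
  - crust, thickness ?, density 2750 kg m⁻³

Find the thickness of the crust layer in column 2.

Take the compensation level at the base of the deeper column (depth z_c below the surface of column 1) and equate Σ ρ_i t_i down to z_c; mantle fills any gap and the z_c terms cancel.
Column 1: 2.59×2550 + 24.33×2650 + (z_c − 26.92)×3380
Column 2: 0.7873×0 + x×2750 + (z_c − 0.7873 − 0 − x)×3380
The z_c×3380 term appears on both sides and cancels. Collect the known terms of each column as K = Σ(ρt)_known − 3380 × (depth of known layers): K_1 = 71079 − 3380×26.92 = −19910.6; K_2 = 0 − 3380×(0.7873 + 0) = −2661.074.
Balance: K_1 = K_2 − x×(3380 − 2750), so x = (K_2 − K_1)/(3380 − 2750) = 17249.5/630 = 27.4 km.

27.4 km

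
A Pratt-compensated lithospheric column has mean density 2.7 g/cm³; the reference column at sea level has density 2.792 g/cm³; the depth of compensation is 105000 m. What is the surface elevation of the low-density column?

ρ_ref D = ρ (D + h) → h = D (ρ_ref − ρ)/ρ.
h = 105000 m × (2.792 − 2.7)/2.7 = 3580 m.

3580 m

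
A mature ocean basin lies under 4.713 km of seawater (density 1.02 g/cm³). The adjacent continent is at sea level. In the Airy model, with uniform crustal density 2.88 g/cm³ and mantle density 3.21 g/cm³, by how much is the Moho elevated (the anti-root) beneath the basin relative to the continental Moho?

In Airy isostatic equilibrium: replacing crust with seawater at the top is compensated by replacing crust with mantle at the base: d (ρ_c − ρ_w) = a (ρ_m − ρ_c).
a = d (ρ_c − ρ_w)/(ρ_m − ρ_c) = 4.713 km × 1.86/0.33 = 26.6 km.

26.6 km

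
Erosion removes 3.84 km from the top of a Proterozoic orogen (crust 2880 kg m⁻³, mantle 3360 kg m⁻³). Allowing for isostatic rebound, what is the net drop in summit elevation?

Rebound u = e ρ_c/ρ_m = 3.84 km × 2880/3360 = 3.291 km.
Net surface drop = e − u = 3.84 km − 3.291 km = e (ρ_m − ρ_c)/ρ_m = 0.549 km.

0.549 km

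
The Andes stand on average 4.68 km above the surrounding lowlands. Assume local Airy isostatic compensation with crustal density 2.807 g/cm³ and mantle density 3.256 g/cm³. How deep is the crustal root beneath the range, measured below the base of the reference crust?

Equating mass per unit area of the two columns: the weight of the topography is balanced by the buoyancy of the root, ρ_c h = (ρ_m − ρ_c) r.
r = h · ρ_c / (ρ_m − ρ_c) = 4.68 km × 2.807 / (3.256 − 2.807) = 29.3 km.

29.3 km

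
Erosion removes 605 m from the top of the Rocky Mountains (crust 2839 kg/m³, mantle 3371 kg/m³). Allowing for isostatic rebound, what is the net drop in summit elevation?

95.5 m

Rebound u = e ρ_c/ρ_m = 605 m × 2839/3371 = 509.5 m.
Net surface drop = e − u = 605 m − 509.5 m = e (ρ_m − ρ_c)/ρ_m = 95.5 m.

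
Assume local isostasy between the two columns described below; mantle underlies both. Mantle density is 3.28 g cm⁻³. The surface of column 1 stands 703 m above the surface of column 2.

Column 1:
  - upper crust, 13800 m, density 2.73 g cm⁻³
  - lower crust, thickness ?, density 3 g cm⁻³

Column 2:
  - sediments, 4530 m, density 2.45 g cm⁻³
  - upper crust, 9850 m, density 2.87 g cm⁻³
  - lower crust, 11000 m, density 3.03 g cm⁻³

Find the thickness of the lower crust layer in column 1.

Take the compensation level at the base of the deeper column (depth z_c below the surface of column 1) and equate Σ ρ_i t_i down to z_c; mantle fills any gap and the z_c terms cancel.
Column 1: 13800×2.73 + x×3 + (z_c − 13800 − x)×3.28
Column 2: 703×0 + 4530×2.45 + 9850×2.87 + 11000×3.03 + (z_c − 703 − 25380)×3.28
The z_c×3.28 term appears on both sides and cancels. Collect the known terms of each column as K = Σ(ρt)_known − 3.28 × (depth of known layers): K_1 = 37674 − 3.28×13800 = −7590; K_2 = 72698 − 3.28×(703 + 25380) = −12854.24.
Balance: K_1 − x×(3.28 − 3) = K_2, so x = (K_1 − K_2)/(3.28 − 3) = 5264.24/0.28 = 18800 m.

18800 m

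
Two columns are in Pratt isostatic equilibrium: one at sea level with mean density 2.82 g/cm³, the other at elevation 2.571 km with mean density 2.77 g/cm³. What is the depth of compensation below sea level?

142 km

ρ_ref D = ρ (D + h) → D (ρ_ref − ρ) = ρ h.
D = ρ h/(ρ_ref − ρ) = 2.77 × 2.571 km/(2.82 − 2.77) = 142 km.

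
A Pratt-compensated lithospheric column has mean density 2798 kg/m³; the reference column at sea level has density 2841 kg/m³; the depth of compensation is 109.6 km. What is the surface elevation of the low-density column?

ρ_ref D = ρ (D + h) → h = D (ρ_ref − ρ)/ρ.
h = 109.6 km × (2841 − 2798)/2798 = 1.68 km.

1.68 km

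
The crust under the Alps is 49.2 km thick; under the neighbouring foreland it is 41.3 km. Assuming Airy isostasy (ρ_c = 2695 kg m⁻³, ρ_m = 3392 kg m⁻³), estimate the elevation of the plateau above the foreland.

Excess crust Δ = 49.2 km − 41.3 km = 7.9 km, split between elevation h and root r with h + r = Δ.
Airy balance ρ_c h = (ρ_m − ρ_c) r gives r = h ρ_c/(ρ_m − ρ_c), so h (1 + ρ_c/(ρ_m − ρ_c)) = Δ, i.e. h = Δ (ρ_m − ρ_c)/ρ_m.
h = 7.9 km × 697/3392 = 1.62 km.

1.62 km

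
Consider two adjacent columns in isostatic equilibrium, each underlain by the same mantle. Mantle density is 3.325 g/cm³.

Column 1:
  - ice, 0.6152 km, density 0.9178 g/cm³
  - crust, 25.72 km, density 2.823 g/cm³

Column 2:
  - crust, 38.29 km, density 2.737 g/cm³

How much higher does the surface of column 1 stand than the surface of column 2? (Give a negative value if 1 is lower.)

−2.44 km

For any compensation level in the mantle, the mantle terms cancel and isostasy reduces to e = (Σt_1 − Σt_2) − (Σ(ρt)_1 − Σ(ρt)_2) / ρ_m.
Σt_1 = 26.3352 km; Σt_2 = 38.29 km; Σ(ρt)_1 = 73.1721906; Σ(ρt)_2 = 104.79973 (in km·g/cm³).
e = (26.3352 − 38.29) − (73.1721906 − 104.79973) / 3.325 = −2.44 km.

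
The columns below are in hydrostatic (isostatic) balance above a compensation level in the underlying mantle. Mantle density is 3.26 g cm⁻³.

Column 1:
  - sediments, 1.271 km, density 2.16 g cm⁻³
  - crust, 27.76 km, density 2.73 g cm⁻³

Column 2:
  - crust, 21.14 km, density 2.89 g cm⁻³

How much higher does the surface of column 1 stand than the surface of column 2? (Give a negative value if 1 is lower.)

For any compensation level in the mantle, the mantle terms cancel and isostasy reduces to e = (Σt_1 − Σt_2) − (Σ(ρt)_1 − Σ(ρt)_2) / ρ_m.
Σt_1 = 29.031 km; Σt_2 = 21.14 km; Σ(ρt)_1 = 78.53016; Σ(ρt)_2 = 61.0946 (in km·g cm⁻³).
e = (29.031 − 21.14) − (78.53016 − 61.0946) / 3.26 = 2.54 km.

2.54 km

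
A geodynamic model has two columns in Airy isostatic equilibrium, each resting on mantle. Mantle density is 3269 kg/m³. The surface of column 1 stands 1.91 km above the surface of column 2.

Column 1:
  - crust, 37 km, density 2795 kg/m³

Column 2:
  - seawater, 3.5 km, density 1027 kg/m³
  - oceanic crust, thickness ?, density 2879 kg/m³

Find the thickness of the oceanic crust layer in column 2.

8.84 km

Take the compensation level at the base of the deeper column (depth z_c below the surface of column 1) and equate Σ ρ_i t_i down to z_c; mantle fills any gap and the z_c terms cancel.
Column 1: 37×2795 + (z_c − 37)×3269
Column 2: 1.91×0 + 3.5×1027 + x×2879 + (z_c − 1.91 − 3.5 − x)×3269
The z_c×3269 term appears on both sides and cancels. Collect the known terms of each column as K = Σ(ρt)_known − 3269 × (depth of known layers): K_1 = 103415 − 3269×37 = −17538; K_2 = 3594.5 − 3269×(1.91 + 3.5) = −14090.79.
Balance: K_1 = K_2 − x×(3269 − 2879), so x = (K_2 − K_1)/(3269 − 2879) = 3447.21/390 = 8.84 km.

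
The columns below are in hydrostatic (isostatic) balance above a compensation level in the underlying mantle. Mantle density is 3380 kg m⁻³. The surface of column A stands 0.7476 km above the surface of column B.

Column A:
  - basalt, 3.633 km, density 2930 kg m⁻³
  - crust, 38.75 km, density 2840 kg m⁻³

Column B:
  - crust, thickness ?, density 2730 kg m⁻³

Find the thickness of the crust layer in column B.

Take the compensation level at the base of the deeper column (depth z_c below the surface of column A) and equate Σ ρ_i t_i down to z_c; mantle fills any gap and the z_c terms cancel.
Column A: 3.633×2930 + 38.75×2840 + (z_c − 42.383)×3380
Column B: 0.7476×0 + x×2730 + (z_c − 0.7476 − 0 − x)×3380
The z_c×3380 term appears on both sides and cancels. Collect the known terms of each column as K = Σ(ρt)_known − 3380 × (depth of known layers): K_A = 120694.69 − 3380×42.383 = −22559.85; K_B = 0 − 3380×(0.7476 + 0) = −2526.888.
Balance: K_A = K_B − x×(3380 − 2730), so x = (K_B − K_A)/(3380 − 2730) = 20033/650 = 30.8 km.

30.8 km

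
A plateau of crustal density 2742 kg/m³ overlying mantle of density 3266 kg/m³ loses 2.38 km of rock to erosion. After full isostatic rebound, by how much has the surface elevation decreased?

Rebound u = e ρ_c/ρ_m = 2.38 km × 2742/3266 = 1.998 km.
Net surface drop = e − u = 2.38 km − 1.998 km = e (ρ_m − ρ_c)/ρ_m = 0.382 km.

0.382 km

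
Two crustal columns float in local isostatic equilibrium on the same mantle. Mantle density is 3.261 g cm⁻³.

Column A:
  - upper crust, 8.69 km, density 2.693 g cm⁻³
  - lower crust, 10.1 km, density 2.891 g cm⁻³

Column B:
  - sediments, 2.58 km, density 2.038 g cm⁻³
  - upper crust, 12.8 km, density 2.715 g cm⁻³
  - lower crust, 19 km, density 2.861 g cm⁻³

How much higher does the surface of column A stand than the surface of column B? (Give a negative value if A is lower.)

For any compensation level in the mantle, the mantle terms cancel and isostasy reduces to e = (Σt_A − Σt_B) − (Σ(ρt)_A − Σ(ρt)_B) / ρ_m.
Σt_A = 18.79 km; Σt_B = 34.38 km; Σ(ρt)_A = 52.60127; Σ(ρt)_B = 94.36904 (in km·g cm⁻³).
e = (18.79 − 34.38) − (52.60127 − 94.36904) / 3.261 = −2.78 km.

−2.78 km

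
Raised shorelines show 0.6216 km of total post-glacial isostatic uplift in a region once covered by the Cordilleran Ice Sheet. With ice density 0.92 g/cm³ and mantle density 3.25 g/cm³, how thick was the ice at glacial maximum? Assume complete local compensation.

2.2 km

u = t ρ_ice/ρ_m → t = u ρ_m/ρ_ice = 0.6216 km × 3.25/0.92 = 2.2 km.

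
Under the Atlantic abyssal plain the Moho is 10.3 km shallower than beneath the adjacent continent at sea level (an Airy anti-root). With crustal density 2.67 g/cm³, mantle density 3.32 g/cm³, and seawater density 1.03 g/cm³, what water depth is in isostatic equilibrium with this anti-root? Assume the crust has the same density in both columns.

Replacing a thickness d of crust by seawater at the top must be balanced by replacing crust with mantle at the base: d (ρ_c − ρ_w) = a (ρ_m − ρ_c).
d = a (ρ_m − ρ_c)/(ρ_c − ρ_w) = 10.3 km × 0.65/1.64 = 4.08 km.

4.08 km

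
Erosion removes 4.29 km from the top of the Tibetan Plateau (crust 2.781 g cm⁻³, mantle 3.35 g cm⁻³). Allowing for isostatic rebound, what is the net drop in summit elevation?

Rebound u = e ρ_c/ρ_m = 4.29 km × 2.781/3.35 = 3.561 km.
Net surface drop = e − u = 4.29 km − 3.561 km = e (ρ_m − ρ_c)/ρ_m = 0.729 km.

0.729 km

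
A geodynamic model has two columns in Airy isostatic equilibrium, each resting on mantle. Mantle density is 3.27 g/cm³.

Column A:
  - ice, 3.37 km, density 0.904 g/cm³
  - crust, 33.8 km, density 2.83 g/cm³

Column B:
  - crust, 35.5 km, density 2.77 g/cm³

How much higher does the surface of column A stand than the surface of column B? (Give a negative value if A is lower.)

1.56 km

For any compensation level in the mantle, the mantle terms cancel and isostasy reduces to e = (Σt_A − Σt_B) − (Σ(ρt)_A − Σ(ρt)_B) / ρ_m.
Σt_A = 37.17 km; Σt_B = 35.5 km; Σ(ρt)_A = 98.70048; Σ(ρt)_B = 98.335 (in km·g/cm³).
e = (37.17 − 35.5) − (98.70048 − 98.335) / 3.27 = 1.56 km.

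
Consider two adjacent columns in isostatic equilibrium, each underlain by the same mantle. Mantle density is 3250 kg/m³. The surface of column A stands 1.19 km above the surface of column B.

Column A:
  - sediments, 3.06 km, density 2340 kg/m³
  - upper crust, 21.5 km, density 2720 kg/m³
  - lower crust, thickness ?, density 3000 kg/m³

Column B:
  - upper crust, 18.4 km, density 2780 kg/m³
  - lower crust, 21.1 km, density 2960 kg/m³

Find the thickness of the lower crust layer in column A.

17.8 km

Take the compensation level at the base of the deeper column (depth z_c below the surface of column A) and equate Σ ρ_i t_i down to z_c; mantle fills any gap and the z_c terms cancel.
Column A: 3.06×2340 + 21.5×2720 + x×3000 + (z_c − 24.56 − x)×3250
Column B: 1.19×0 + 18.4×2780 + 21.1×2960 + (z_c − 1.19 − 39.5)×3250
The z_c×3250 term appears on both sides and cancels. Collect the known terms of each column as K = Σ(ρt)_known − 3250 × (depth of known layers): K_A = 65640.4 − 3250×24.56 = −14179.6; K_B = 113608 − 3250×(1.19 + 39.5) = −18634.5.
Balance: K_A − x×(3250 − 3000) = K_B, so x = (K_A − K_B)/(3250 − 3000) = 4454.9/250 = 17.8 km.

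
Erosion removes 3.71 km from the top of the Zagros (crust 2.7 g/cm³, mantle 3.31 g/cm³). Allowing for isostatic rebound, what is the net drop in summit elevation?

Rebound u = e ρ_c/ρ_m = 3.71 km × 2.7/3.31 = 3.026 km.
Net surface drop = e − u = 3.71 km − 3.026 km = e (ρ_m − ρ_c)/ρ_m = 0.684 km.

0.684 km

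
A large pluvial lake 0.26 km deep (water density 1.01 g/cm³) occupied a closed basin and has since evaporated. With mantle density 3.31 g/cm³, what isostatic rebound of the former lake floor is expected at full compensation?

u = d ρ_w/ρ_m = 0.26 km × 1.01/3.31 = 0.0793 km.

0.0793 km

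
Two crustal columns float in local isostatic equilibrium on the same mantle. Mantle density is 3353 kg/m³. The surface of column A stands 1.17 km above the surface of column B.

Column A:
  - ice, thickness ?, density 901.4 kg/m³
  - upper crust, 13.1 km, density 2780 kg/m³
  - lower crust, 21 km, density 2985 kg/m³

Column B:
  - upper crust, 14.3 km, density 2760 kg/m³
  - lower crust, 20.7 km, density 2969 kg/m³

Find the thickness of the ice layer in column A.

Take the compensation level at the base of the deeper column (depth z_c below the surface of column A) and equate Σ ρ_i t_i down to z_c; mantle fills any gap and the z_c terms cancel.
Column A: x×901.4 + 13.1×2780 + 21×2985 + (z_c − 34.1 − x)×3353
Column B: 1.17×0 + 14.3×2760 + 20.7×2969 + (z_c − 1.17 − 35)×3353
The z_c×3353 term appears on both sides and cancels. Collect the known terms of each column as K = Σ(ρt)_known − 3353 × (depth of known layers): K_A = 99103 − 3353×34.1 = −15234.3; K_B = 100926.3 − 3353×(1.17 + 35) = −20351.71.
Balance: K_A − x×(3353 − 901.4) = K_B, so x = (K_A − K_B)/(3353 − 901.4) = 5117.41/2451.6 = 2.09 km.

2.09 km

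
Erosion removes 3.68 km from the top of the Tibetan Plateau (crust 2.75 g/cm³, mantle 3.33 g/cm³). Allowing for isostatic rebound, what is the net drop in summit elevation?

Rebound u = e ρ_c/ρ_m = 3.68 km × 2.75/3.33 = 3.039 km.
Net surface drop = e − u = 3.68 km − 3.039 km = e (ρ_m − ρ_c)/ρ_m = 0.641 km.

0.641 km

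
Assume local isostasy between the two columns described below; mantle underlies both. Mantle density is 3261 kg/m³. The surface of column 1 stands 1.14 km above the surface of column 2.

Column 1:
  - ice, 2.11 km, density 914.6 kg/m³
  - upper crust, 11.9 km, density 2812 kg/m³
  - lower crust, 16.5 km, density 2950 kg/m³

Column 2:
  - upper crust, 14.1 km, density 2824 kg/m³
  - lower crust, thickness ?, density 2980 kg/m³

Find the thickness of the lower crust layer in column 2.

Take the compensation level at the base of the deeper column (depth z_c below the surface of column 1) and equate Σ ρ_i t_i down to z_c; mantle fills any gap and the z_c terms cancel.
Column 1: 2.11×914.6 + 11.9×2812 + 16.5×2950 + (z_c − 30.51)×3261
Column 2: 1.14×0 + 14.1×2824 + x×2980 + (z_c − 1.14 − 14.1 − x)×3261
The z_c×3261 term appears on both sides and cancels. Collect the known terms of each column as K = Σ(ρt)_known − 3261 × (depth of known layers): K_1 = 84067.606 − 3261×30.51 = −15425.504; K_2 = 39818.4 − 3261×(1.14 + 14.1) = −9879.24.
Balance: K_1 = K_2 − x×(3261 − 2980), so x = (K_2 − K_1)/(3261 − 2980) = 5546.26/281 = 19.7 km.

19.7 km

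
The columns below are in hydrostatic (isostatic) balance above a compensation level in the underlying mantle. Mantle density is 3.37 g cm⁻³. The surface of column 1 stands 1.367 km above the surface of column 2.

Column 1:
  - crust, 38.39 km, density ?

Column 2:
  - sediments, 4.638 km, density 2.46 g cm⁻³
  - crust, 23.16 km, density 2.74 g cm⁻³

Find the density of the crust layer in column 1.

Take the compensation level at the base of the deeper column (depth z_c below the surface of column 1) and equate Σ ρ_i t_i down to z_c; mantle fills any gap and the z_c terms cancel.
Column 1: 38.39×ρ + (z_c − 38.39)×3.37
Column 2: 1.367×0 + 4.638×2.46 + 23.16×2.74 + (z_c − 1.367 − 27.798)×3.37
The z_c×3.37 term appears on both sides and cancels. Collect the known terms of each column as K = Σ(ρt)_known − 3.37 × (depth of known layers): K_1 = 0 − 3.37×38.39 = −129.3743; K_2 = 74.86788 − 3.37×(1.367 + 27.798) = −23.41817.
Balance: K_1 + 38.39×ρ = K_2, so ρ = (K_2 − K_1)/38.39 = 105.956/38.39 = 2.76 g cm⁻³.

2.76 g cm⁻³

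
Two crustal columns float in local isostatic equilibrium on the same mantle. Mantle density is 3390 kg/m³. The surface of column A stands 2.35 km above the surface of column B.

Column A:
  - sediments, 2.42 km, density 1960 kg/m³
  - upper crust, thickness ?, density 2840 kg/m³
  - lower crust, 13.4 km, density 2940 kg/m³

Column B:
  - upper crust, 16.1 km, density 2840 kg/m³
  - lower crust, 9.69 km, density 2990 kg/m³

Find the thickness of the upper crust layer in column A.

Take the compensation level at the base of the deeper column (depth z_c below the surface of column A) and equate Σ ρ_i t_i down to z_c; mantle fills any gap and the z_c terms cancel.
Column A: 2.42×1960 + x×2840 + 13.4×2940 + (z_c − 15.82 − x)×3390
Column B: 2.35×0 + 16.1×2840 + 9.69×2990 + (z_c − 2.35 − 25.79)×3390
The z_c×3390 term appears on both sides and cancels. Collect the known terms of each column as K = Σ(ρt)_known − 3390 × (depth of known layers): K_A = 44139.2 − 3390×15.82 = −9490.6; K_B = 74697.1 − 3390×(2.35 + 25.79) = −20697.5.
Balance: K_A − x×(3390 − 2840) = K_B, so x = (K_A − K_B)/(3390 − 2840) = 11206.9/550 = 20.4 km.

20.4 km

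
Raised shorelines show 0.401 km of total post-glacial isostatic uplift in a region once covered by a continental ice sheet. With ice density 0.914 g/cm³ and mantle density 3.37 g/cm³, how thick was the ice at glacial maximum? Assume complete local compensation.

u = t ρ_ice/ρ_m → t = u ρ_m/ρ_ice = 0.401 km × 3.37/0.914 = 1.48 km.

1.48 km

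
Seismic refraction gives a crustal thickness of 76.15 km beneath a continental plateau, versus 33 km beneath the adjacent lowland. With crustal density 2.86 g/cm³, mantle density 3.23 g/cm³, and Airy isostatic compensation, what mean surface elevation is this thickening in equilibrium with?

Excess crust Δ = 76.15 km − 33 km = 43.15 km, split between elevation h and root r with h + r = Δ.
Airy balance ρ_c h = (ρ_m − ρ_c) r gives r = h ρ_c/(ρ_m − ρ_c), so h (1 + ρ_c/(ρ_m − ρ_c)) = Δ, i.e. h = Δ (ρ_m − ρ_c)/ρ_m.
h = 43.15 km × 0.37/3.23 = 4.94 km.

4.94 km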